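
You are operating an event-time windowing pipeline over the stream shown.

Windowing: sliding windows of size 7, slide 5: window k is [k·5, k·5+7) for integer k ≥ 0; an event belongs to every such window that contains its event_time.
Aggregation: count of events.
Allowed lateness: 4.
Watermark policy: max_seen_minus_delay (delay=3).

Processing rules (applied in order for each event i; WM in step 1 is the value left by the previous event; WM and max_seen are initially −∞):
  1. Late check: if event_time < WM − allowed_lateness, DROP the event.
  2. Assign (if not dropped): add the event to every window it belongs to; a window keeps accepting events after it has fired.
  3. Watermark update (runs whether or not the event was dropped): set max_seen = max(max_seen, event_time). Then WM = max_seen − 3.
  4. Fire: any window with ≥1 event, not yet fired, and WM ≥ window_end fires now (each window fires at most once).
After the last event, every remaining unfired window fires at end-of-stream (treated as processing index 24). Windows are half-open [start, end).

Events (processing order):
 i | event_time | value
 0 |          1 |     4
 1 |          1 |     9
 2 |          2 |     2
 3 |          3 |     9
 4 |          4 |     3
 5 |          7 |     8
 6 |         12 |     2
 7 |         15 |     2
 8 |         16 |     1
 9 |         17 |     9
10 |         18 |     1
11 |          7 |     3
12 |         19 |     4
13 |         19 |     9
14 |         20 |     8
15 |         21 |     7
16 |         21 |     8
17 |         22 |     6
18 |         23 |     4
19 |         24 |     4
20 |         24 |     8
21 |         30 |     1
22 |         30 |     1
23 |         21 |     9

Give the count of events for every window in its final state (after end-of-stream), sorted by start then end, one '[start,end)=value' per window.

i=0 t=1 v=4: → [0,7); WM=-2
i=1 t=1 v=9: → [0,7); WM=-2
i=2 t=2 v=2: → [0,7); WM=-1
i=3 t=3 v=9: → [0,7); WM=0
i=4 t=4 v=3: → [0,7); WM=1
i=5 t=7 v=8: → [5,12); WM=4
i=6 t=12 v=2: → [10,17); WM=9; [0,7) fires=5
i=7 t=15 v=2: → [15,22),[10,17); WM=12; [5,12) fires=1
i=8 t=16 v=1: → [15,22),[10,17); WM=13
i=9 t=17 v=9: → [15,22); WM=14
i=10 t=18 v=1: → [15,22); WM=15
i=11 t=7 v=3: DROP (t<15-4); WM=15
i=12 t=19 v=4: → [15,22); WM=16
i=13 t=19 v=9: → [15,22); WM=16
i=14 t=20 v=8: → [20,27),[15,22); WM=17; [10,17) fires=3
i=15 t=21 v=7: → [20,27),[15,22); WM=18
i=16 t=21 v=8: → [20,27),[15,22); WM=18
i=17 t=22 v=6: → [20,27); WM=19
i=18 t=23 v=4: → [20,27); WM=20
i=19 t=24 v=4: → [20,27); WM=21
i=20 t=24 v=8: → [20,27); WM=21
i=21 t=30 v=1: → [30,37),[25,32); WM=27; [15,22) fires=9 [20,27) fires=7
i=22 t=30 v=1: → [30,37),[25,32); WM=27
i=23 t=21 v=9: DROP (t<27-4); WM=27

[0,7)=5 [5,12)=1 [10,17)=3 [15,22)=9 [20,27)=7 [25,32)=2 [30,37)=2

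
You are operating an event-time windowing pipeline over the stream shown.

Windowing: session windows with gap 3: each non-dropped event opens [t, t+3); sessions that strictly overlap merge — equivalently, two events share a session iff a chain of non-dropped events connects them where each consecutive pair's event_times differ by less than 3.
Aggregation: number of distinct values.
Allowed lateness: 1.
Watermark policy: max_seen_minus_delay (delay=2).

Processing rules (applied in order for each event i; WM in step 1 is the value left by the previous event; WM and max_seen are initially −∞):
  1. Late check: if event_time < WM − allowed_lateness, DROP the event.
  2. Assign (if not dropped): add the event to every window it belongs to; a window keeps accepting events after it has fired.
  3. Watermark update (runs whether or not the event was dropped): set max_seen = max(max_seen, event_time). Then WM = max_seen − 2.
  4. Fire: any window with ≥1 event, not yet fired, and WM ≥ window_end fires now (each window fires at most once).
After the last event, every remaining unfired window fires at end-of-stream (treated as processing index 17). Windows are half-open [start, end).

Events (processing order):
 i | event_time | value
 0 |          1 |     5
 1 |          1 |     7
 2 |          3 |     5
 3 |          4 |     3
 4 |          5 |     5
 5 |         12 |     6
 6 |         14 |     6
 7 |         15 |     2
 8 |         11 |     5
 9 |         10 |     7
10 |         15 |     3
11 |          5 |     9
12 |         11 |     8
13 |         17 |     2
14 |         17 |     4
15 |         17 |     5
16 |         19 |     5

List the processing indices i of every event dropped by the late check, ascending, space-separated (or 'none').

i=0 t=1 v=5: → [1,4); WM=-1
i=1 t=1 v=7: → [1,4); WM=-1
i=2 t=3 v=5: → [1,6); WM=1
i=3 t=4 v=3: → [1,7); WM=2
i=4 t=5 v=5: → [1,8); WM=3
i=5 t=12 v=6: → [12,15); WM=10
i=6 t=14 v=6: → [12,17); WM=12
i=7 t=15 v=2: → [12,18); WM=13
i=8 t=11 v=5: DROP (t<13-1); WM=13
i=9 t=10 v=7: DROP (t<13-1); WM=13
i=10 t=15 v=3: → [12,18); WM=13
i=11 t=5 v=9: DROP (t<13-1); WM=13
i=12 t=11 v=8: DROP (t<13-1); WM=13
i=13 t=17 v=2: → [12,20); WM=15
i=14 t=17 v=4: → [12,20); WM=15
i=15 t=17 v=5: → [12,20); WM=15
i=16 t=19 v=5: → [12,22); WM=17

8 9 11 12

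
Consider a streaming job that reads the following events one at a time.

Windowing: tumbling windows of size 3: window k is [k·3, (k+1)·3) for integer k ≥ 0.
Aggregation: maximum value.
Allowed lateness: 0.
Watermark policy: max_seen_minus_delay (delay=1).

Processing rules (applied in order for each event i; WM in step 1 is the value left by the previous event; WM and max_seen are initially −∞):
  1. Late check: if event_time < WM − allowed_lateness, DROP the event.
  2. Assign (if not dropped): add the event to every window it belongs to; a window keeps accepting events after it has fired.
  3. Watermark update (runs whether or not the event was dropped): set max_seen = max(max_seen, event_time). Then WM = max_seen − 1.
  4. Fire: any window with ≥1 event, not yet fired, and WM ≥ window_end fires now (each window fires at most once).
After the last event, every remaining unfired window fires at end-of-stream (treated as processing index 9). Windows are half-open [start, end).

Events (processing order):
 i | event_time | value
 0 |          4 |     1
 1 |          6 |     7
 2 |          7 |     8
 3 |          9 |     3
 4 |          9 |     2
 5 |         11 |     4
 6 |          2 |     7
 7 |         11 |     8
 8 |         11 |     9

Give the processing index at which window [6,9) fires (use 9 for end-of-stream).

i=0 t=4 v=1: → [3,6); WM=3
i=1 t=6 v=7: → [6,9); WM=5
i=2 t=7 v=8: → [6,9); WM=6; [3,6) fires=1
i=3 t=9 v=3: → [9,12); WM=8
i=4 t=9 v=2: → [9,12); WM=8
i=5 t=11 v=4: → [9,12); WM=10; [6,9) fires=8
i=6 t=2 v=7: DROP (t<10-0); WM=10
i=7 t=11 v=8: → [9,12); WM=10
i=8 t=11 v=9: → [9,12); WM=10

5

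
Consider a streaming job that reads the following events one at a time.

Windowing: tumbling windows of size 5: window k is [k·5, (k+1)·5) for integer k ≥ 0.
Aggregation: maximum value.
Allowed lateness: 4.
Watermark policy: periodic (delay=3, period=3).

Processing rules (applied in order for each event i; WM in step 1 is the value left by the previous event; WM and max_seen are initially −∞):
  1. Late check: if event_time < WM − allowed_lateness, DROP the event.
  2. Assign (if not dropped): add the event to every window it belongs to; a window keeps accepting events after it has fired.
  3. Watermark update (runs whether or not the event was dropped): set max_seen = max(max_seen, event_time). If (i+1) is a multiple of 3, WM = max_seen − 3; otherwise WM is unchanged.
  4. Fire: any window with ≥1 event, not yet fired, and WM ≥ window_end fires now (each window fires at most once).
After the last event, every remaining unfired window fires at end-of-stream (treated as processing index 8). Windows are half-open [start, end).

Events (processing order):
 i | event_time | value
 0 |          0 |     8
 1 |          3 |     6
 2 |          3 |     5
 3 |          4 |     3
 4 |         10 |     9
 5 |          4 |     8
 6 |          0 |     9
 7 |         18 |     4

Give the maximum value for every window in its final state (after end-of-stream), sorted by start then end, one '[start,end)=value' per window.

i=0 t=0 v=8: → [0,5); WM=−∞
i=1 t=3 v=6: → [0,5); WM=−∞
i=2 t=3 v=5: → [0,5); WM=0
i=3 t=4 v=3: → [0,5); WM=0
i=4 t=10 v=9: → [10,15); WM=0
i=5 t=4 v=8: → [0,5); WM=7; [0,5) fires=8
i=6 t=0 v=9: DROP (t<7-4); WM=7
i=7 t=18 v=4: → [15,20); WM=7

[0,5)=8 [10,15)=9 [15,20)=4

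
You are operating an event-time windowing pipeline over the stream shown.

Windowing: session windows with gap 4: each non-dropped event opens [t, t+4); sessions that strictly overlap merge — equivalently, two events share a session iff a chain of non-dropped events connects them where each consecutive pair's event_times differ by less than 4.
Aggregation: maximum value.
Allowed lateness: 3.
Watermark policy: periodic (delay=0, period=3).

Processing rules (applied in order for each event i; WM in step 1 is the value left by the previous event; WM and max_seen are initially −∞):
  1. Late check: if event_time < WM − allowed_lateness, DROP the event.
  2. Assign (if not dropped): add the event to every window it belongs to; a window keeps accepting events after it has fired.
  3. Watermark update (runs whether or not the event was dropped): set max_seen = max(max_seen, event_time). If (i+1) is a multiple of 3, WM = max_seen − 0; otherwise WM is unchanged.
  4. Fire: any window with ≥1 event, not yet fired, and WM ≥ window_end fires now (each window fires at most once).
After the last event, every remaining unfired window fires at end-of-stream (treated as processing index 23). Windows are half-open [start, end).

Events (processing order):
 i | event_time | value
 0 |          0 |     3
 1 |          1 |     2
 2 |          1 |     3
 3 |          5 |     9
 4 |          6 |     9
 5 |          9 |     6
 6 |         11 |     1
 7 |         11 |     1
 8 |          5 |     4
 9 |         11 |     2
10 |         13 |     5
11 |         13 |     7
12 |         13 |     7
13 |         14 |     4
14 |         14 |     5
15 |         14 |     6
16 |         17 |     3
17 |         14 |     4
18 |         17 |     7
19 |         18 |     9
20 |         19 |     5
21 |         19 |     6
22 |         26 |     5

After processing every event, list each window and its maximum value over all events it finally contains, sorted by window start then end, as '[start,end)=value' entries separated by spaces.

i=0 t=0 v=3: → [0,4); WM=−∞
i=1 t=1 v=2: → [0,5); WM=−∞
i=2 t=1 v=3: → [0,5); WM=1
i=3 t=5 v=9: → [5,9); WM=1
i=4 t=6 v=9: → [5,10); WM=1
i=5 t=9 v=6: → [5,13); WM=9
i=6 t=11 v=1: → [5,15); WM=9
i=7 t=11 v=1: → [5,15); WM=9
i=8 t=5 v=4: DROP (t<9-3); WM=11
i=9 t=11 v=2: → [5,15); WM=11
i=10 t=13 v=5: → [5,17); WM=11
i=11 t=13 v=7: → [5,17); WM=13
i=12 t=13 v=7: → [5,17); WM=13
i=13 t=14 v=4: → [5,18); WM=13
i=14 t=14 v=5: → [5,18); WM=14
i=15 t=14 v=6: → [5,18); WM=14
i=16 t=17 v=3: → [5,21); WM=14
i=17 t=14 v=4: → [5,21); WM=17
i=18 t=17 v=7: → [5,21); WM=17
i=19 t=18 v=9: → [5,22); WM=17
i=20 t=19 v=5: → [5,23); WM=19
i=21 t=19 v=6: → [5,23); WM=19
i=22 t=26 v=5: → [26,30); WM=19

[0,5)=3 [5,23)=9 [26,30)=5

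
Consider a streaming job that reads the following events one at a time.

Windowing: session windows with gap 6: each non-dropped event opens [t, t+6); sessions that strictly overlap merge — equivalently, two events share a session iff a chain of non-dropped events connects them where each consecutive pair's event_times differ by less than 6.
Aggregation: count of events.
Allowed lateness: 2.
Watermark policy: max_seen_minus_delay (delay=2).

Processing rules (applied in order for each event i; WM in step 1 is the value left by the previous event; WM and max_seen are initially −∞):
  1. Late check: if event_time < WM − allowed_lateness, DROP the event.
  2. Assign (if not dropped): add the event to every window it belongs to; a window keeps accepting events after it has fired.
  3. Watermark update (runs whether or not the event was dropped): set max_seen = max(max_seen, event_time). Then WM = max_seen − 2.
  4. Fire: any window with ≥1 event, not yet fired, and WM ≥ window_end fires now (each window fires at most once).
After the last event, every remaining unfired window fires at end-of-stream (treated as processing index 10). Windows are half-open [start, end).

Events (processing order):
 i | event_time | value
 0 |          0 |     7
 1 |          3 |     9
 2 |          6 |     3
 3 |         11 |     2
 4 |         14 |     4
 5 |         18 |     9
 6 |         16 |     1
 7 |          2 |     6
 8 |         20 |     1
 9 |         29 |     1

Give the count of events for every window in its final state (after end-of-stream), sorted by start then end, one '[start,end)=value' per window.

[0,26)=8 [29,35)=1

i=0 t=0 v=7: → [0,6); WM=-2
i=1 t=3 v=9: → [0,9); WM=1
i=2 t=6 v=3: → [0,12); WM=4
i=3 t=11 v=2: → [0,17); WM=9
i=4 t=14 v=4: → [0,20); WM=12
i=5 t=18 v=9: → [0,24); WM=16
i=6 t=16 v=1: → [0,24); WM=16
i=7 t=2 v=6: DROP (t<16-2); WM=16
i=8 t=20 v=1: → [0,26); WM=18
i=9 t=29 v=1: → [29,35); WM=27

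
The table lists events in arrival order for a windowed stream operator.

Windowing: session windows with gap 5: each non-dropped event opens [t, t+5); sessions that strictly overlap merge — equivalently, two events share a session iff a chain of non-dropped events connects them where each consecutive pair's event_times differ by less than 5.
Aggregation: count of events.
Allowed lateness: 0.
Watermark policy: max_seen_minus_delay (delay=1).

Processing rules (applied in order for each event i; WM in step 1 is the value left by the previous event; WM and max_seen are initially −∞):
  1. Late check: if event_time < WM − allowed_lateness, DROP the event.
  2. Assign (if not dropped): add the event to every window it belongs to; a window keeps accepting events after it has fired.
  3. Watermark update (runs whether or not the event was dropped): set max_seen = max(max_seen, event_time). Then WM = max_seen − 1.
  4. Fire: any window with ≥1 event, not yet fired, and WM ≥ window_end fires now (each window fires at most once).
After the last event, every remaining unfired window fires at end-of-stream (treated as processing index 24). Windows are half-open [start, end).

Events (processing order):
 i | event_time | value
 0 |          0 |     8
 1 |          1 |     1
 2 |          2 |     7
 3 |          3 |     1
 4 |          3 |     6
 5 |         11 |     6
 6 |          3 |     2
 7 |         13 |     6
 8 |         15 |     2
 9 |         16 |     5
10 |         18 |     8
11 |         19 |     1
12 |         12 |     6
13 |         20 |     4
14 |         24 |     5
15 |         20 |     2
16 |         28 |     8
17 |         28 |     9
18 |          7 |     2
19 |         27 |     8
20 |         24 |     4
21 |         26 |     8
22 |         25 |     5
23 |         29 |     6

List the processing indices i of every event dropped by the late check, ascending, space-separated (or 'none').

i=0 t=0 v=8: → [0,5); WM=-1
i=1 t=1 v=1: → [0,6); WM=0
i=2 t=2 v=7: → [0,7); WM=1
i=3 t=3 v=1: → [0,8); WM=2
i=4 t=3 v=6: → [0,8); WM=2
i=5 t=11 v=6: → [11,16); WM=10
i=6 t=3 v=2: DROP (t<10-0); WM=10
i=7 t=13 v=6: → [11,18); WM=12
i=8 t=15 v=2: → [11,20); WM=14
i=9 t=16 v=5: → [11,21); WM=15
i=10 t=18 v=8: → [11,23); WM=17
i=11 t=19 v=1: → [11,24); WM=18
i=12 t=12 v=6: DROP (t<18-0); WM=18
i=13 t=20 v=4: → [11,25); WM=19
i=14 t=24 v=5: → [11,29); WM=23
i=15 t=20 v=2: DROP (t<23-0); WM=23
i=16 t=28 v=8: → [11,33); WM=27
i=17 t=28 v=9: → [11,33); WM=27
i=18 t=7 v=2: DROP (t<27-0); WM=27
i=19 t=27 v=8: → [11,33); WM=27
i=20 t=24 v=4: DROP (t<27-0); WM=27
i=21 t=26 v=8: DROP (t<27-0); WM=27
i=22 t=25 v=5: DROP (t<27-0); WM=27
i=23 t=29 v=6: → [11,34); WM=28

6 12 15 18 20 21 22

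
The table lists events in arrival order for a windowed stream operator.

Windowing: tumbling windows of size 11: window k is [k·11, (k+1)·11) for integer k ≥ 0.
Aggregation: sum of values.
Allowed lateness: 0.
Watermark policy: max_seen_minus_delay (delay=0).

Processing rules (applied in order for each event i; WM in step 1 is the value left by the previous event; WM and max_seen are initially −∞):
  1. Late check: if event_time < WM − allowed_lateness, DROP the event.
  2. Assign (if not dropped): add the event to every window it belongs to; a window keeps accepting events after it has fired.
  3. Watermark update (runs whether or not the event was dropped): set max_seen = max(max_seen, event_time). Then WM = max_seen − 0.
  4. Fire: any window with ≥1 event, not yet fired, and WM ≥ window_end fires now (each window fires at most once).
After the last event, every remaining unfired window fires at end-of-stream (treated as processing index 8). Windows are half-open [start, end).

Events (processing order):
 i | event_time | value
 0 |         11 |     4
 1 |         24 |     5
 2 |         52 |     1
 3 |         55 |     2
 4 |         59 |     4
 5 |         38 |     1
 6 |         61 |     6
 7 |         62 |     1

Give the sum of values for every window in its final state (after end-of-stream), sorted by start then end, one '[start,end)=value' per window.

[11,22)=4 [22,33)=5 [44,55)=1 [55,66)=13

i=0 t=11 v=4: → [11,22); WM=11
i=1 t=24 v=5: → [22,33); WM=24; [11,22) fires=4
i=2 t=52 v=1: → [44,55); WM=52; [22,33) fires=5
i=3 t=55 v=2: → [55,66); WM=55; [44,55) fires=1
i=4 t=59 v=4: → [55,66); WM=59
i=5 t=38 v=1: DROP (t<59-0); WM=59
i=6 t=61 v=6: → [55,66); WM=61
i=7 t=62 v=1: → [55,66); WM=62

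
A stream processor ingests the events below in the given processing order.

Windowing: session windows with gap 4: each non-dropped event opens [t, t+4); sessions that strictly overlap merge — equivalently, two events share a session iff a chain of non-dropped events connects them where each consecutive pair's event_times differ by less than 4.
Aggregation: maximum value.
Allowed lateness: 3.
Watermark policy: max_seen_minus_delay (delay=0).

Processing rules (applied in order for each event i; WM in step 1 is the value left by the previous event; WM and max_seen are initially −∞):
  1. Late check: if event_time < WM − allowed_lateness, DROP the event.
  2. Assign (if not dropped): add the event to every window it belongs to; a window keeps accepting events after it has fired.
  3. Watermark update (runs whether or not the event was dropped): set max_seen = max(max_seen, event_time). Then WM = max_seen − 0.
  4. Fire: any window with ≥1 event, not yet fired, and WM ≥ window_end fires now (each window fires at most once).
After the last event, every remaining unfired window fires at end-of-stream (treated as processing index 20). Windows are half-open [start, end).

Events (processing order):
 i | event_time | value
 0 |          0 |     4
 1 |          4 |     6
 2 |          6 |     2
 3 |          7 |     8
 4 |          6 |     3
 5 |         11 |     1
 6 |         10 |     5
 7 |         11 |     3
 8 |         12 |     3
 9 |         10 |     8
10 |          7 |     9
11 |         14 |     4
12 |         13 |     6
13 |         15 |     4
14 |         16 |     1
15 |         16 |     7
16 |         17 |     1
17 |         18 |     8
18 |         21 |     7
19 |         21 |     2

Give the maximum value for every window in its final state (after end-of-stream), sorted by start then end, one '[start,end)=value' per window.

[0,4)=4 [4,25)=8

i=0 t=0 v=4: → [0,4); WM=0
i=1 t=4 v=6: → [4,8); WM=4
i=2 t=6 v=2: → [4,10); WM=6
i=3 t=7 v=8: → [4,11); WM=7
i=4 t=6 v=3: → [4,11); WM=7
i=5 t=11 v=1: → [11,15); WM=11
i=6 t=10 v=5: → [4,15); WM=11
i=7 t=11 v=3: → [4,15); WM=11
i=8 t=12 v=3: → [4,16); WM=12
i=9 t=10 v=8: → [4,16); WM=12
i=10 t=7 v=9: DROP (t<12-3); WM=12
i=11 t=14 v=4: → [4,18); WM=14
i=12 t=13 v=6: → [4,18); WM=14
i=13 t=15 v=4: → [4,19); WM=15
i=14 t=16 v=1: → [4,20); WM=16
i=15 t=16 v=7: → [4,20); WM=16
i=16 t=17 v=1: → [4,21); WM=17
i=17 t=18 v=8: → [4,22); WM=18
i=18 t=21 v=7: → [4,25); WM=21
i=19 t=21 v=2: → [4,25); WM=21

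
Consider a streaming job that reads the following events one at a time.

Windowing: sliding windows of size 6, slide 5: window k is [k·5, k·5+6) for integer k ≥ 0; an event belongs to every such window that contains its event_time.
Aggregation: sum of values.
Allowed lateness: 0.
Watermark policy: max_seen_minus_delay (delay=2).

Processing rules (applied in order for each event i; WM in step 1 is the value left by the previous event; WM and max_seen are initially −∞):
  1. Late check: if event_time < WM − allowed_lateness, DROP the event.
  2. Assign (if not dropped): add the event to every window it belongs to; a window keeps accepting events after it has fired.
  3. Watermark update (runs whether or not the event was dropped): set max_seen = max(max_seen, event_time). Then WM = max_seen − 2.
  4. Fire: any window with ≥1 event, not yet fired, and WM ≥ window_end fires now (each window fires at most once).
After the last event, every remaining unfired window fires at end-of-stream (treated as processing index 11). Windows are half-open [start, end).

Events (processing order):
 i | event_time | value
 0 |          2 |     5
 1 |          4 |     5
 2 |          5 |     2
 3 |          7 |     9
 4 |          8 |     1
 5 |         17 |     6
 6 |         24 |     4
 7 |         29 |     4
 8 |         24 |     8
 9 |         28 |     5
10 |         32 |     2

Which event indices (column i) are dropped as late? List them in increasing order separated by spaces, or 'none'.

8

i=0 t=2 v=5: → [0,6); WM=0
i=1 t=4 v=5: → [0,6); WM=2
i=2 t=5 v=2: → [5,11),[0,6); WM=3
i=3 t=7 v=9: → [5,11); WM=5
i=4 t=8 v=1: → [5,11); WM=6; [0,6) fires=12
i=5 t=17 v=6: → [15,21); WM=15; [5,11) fires=12
i=6 t=24 v=4: → [20,26); WM=22; [15,21) fires=6
i=7 t=29 v=4: → [25,31); WM=27; [20,26) fires=4
i=8 t=24 v=8: DROP (t<27-0); WM=27
i=9 t=28 v=5: → [25,31); WM=27
i=10 t=32 v=2: → [30,36); WM=30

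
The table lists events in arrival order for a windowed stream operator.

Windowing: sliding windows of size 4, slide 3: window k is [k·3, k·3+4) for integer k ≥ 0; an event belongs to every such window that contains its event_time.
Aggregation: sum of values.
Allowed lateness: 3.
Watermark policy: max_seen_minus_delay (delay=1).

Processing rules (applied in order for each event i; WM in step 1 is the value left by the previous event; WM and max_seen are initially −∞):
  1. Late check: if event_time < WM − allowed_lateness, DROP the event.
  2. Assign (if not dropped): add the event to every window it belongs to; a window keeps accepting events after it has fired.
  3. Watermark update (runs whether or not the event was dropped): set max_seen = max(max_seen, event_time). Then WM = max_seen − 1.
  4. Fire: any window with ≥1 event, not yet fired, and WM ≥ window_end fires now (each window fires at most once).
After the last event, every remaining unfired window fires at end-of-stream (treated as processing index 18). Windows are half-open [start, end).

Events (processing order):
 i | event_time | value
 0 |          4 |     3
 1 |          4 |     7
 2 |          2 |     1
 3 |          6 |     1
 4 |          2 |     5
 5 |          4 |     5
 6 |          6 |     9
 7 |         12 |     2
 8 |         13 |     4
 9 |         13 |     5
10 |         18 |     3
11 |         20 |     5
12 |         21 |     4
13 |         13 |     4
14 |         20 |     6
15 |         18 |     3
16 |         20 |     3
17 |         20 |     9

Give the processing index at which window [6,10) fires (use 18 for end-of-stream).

i=0 t=4 v=3: → [3,7); WM=3
i=1 t=4 v=7: → [3,7); WM=3
i=2 t=2 v=1: → [0,4); WM=3
i=3 t=6 v=1: → [6,10),[3,7); WM=5; [0,4) fires=1
i=4 t=2 v=5: → [0,4); WM=5
i=5 t=4 v=5: → [3,7); WM=5
i=6 t=6 v=9: → [6,10),[3,7); WM=5
i=7 t=12 v=2: → [12,16),[9,13); WM=11; [3,7) fires=25 [6,10) fires=10
i=8 t=13 v=4: → [12,16); WM=12
i=9 t=13 v=5: → [12,16); WM=12
i=10 t=18 v=3: → [18,22),[15,19); WM=17; [9,13) fires=2 [12,16) fires=11
i=11 t=20 v=5: → [18,22); WM=19; [15,19) fires=3
i=12 t=21 v=4: → [21,25),[18,22); WM=20
i=13 t=13 v=4: DROP (t<20-3); WM=20
i=14 t=20 v=6: → [18,22); WM=20
i=15 t=18 v=3: → [18,22),[15,19); WM=20
i=16 t=20 v=3: → [18,22); WM=20
i=17 t=20 v=9: → [18,22); WM=20

7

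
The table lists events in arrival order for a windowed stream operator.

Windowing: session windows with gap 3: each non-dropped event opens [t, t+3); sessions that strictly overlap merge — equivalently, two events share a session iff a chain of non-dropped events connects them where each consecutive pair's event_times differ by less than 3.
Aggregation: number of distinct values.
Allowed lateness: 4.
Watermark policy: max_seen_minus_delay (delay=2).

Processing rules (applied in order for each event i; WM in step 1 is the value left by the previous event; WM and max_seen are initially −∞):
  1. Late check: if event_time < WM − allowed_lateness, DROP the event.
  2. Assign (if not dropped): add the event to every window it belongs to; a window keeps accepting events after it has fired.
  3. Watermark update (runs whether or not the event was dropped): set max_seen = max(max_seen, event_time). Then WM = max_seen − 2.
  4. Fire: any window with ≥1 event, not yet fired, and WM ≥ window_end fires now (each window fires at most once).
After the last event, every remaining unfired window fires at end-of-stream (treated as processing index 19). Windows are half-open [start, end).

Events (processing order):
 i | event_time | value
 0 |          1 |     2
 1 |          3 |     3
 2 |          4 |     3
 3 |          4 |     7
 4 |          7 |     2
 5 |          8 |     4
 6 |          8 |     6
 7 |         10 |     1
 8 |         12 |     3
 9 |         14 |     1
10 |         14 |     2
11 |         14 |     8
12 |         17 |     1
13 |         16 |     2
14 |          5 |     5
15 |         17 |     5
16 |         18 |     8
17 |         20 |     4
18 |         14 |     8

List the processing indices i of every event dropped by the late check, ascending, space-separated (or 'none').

i=0 t=1 v=2: → [1,4); WM=-1
i=1 t=3 v=3: → [1,6); WM=1
i=2 t=4 v=3: → [1,7); WM=2
i=3 t=4 v=7: → [1,7); WM=2
i=4 t=7 v=2: → [7,10); WM=5
i=5 t=8 v=4: → [7,11); WM=6
i=6 t=8 v=6: → [7,11); WM=6
i=7 t=10 v=1: → [7,13); WM=8
i=8 t=12 v=3: → [7,15); WM=10
i=9 t=14 v=1: → [7,17); WM=12
i=10 t=14 v=2: → [7,17); WM=12
i=11 t=14 v=8: → [7,17); WM=12
i=12 t=17 v=1: → [17,20); WM=15
i=13 t=16 v=2: → [7,20); WM=15
i=14 t=5 v=5: DROP (t<15-4); WM=15
i=15 t=17 v=5: → [7,20); WM=15
i=16 t=18 v=8: → [7,21); WM=16
i=17 t=20 v=4: → [7,23); WM=18
i=18 t=14 v=8: → [7,23); WM=18

14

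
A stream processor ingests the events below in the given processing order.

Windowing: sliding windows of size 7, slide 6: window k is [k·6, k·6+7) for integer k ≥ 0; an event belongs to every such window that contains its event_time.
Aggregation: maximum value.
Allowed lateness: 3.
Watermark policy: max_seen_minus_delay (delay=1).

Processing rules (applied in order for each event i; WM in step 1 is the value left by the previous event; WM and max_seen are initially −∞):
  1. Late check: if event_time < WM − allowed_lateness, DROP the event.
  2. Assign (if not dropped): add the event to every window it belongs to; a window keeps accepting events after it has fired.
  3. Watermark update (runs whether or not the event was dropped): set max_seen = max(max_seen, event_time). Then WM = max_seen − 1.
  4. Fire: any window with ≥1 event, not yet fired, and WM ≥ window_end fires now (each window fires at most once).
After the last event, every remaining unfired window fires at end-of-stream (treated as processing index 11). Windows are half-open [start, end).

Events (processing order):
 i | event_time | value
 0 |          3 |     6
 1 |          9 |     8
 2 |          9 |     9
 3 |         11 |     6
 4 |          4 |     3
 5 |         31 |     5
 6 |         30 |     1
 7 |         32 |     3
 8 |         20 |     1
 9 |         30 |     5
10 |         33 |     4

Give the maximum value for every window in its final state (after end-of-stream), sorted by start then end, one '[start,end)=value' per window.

[0,7)=6 [6,13)=9 [24,31)=5 [30,37)=5

i=0 t=3 v=6: → [0,7); WM=2
i=1 t=9 v=8: → [6,13); WM=8; [0,7) fires=6
i=2 t=9 v=9: → [6,13); WM=8
i=3 t=11 v=6: → [6,13); WM=10
i=4 t=4 v=3: DROP (t<10-3); WM=10
i=5 t=31 v=5: → [30,37); WM=30; [6,13) fires=9
i=6 t=30 v=1: → [30,37),[24,31); WM=30
i=7 t=32 v=3: → [30,37); WM=31; [24,31) fires=1
i=8 t=20 v=1: DROP (t<31-3); WM=31
i=9 t=30 v=5: → [30,37),[24,31); WM=31
i=10 t=33 v=4: → [30,37); WM=32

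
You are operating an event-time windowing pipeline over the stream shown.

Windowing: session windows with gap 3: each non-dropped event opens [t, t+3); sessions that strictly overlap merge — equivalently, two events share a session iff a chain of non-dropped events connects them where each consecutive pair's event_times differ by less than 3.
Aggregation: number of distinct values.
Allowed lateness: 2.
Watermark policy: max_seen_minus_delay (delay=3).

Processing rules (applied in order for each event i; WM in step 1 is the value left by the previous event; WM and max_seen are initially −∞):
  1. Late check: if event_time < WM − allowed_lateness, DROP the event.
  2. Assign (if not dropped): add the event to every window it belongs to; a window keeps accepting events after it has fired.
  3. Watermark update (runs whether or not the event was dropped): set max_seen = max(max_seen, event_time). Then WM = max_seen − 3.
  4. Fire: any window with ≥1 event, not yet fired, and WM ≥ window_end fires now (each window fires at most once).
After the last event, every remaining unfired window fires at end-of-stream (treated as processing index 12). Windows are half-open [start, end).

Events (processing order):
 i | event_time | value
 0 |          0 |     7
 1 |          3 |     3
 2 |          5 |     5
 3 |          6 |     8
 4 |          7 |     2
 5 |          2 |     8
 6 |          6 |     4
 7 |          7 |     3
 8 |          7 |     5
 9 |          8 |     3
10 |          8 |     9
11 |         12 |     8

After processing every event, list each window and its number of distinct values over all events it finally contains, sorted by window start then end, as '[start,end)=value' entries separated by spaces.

[0,11)=7 [12,15)=1

i=0 t=0 v=7: → [0,3); WM=-3
i=1 t=3 v=3: → [3,6); WM=0
i=2 t=5 v=5: → [3,8); WM=2
i=3 t=6 v=8: → [3,9); WM=3
i=4 t=7 v=2: → [3,10); WM=4
i=5 t=2 v=8: → [0,10); WM=4
i=6 t=6 v=4: → [0,10); WM=4
i=7 t=7 v=3: → [0,10); WM=4
i=8 t=7 v=5: → [0,10); WM=4
i=9 t=8 v=3: → [0,11); WM=5
i=10 t=8 v=9: → [0,11); WM=5
i=11 t=12 v=8: → [12,15); WM=9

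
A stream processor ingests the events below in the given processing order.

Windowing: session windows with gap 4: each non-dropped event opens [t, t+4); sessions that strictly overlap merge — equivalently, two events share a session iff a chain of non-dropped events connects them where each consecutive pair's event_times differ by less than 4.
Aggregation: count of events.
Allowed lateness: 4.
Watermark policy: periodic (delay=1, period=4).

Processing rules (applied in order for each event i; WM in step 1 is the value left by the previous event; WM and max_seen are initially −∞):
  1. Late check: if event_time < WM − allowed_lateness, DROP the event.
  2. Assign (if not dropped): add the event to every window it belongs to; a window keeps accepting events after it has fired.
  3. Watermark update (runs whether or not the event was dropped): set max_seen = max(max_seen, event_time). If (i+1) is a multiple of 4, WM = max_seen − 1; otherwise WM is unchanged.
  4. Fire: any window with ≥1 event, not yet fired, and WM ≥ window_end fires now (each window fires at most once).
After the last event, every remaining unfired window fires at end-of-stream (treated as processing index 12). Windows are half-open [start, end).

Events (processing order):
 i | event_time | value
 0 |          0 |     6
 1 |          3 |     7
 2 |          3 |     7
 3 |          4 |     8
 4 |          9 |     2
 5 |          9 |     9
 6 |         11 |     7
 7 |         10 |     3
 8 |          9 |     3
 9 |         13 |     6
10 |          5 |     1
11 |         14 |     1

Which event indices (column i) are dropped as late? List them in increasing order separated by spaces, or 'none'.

10

i=0 t=0 v=6: → [0,4); WM=−∞
i=1 t=3 v=7: → [0,7); WM=−∞
i=2 t=3 v=7: → [0,7); WM=−∞
i=3 t=4 v=8: → [0,8); WM=3
i=4 t=9 v=2: → [9,13); WM=3
i=5 t=9 v=9: → [9,13); WM=3
i=6 t=11 v=7: → [9,15); WM=3
i=7 t=10 v=3: → [9,15); WM=10
i=8 t=9 v=3: → [9,15); WM=10
i=9 t=13 v=6: → [9,17); WM=10
i=10 t=5 v=1: DROP (t<10-4); WM=10
i=11 t=14 v=1: → [9,18); WM=13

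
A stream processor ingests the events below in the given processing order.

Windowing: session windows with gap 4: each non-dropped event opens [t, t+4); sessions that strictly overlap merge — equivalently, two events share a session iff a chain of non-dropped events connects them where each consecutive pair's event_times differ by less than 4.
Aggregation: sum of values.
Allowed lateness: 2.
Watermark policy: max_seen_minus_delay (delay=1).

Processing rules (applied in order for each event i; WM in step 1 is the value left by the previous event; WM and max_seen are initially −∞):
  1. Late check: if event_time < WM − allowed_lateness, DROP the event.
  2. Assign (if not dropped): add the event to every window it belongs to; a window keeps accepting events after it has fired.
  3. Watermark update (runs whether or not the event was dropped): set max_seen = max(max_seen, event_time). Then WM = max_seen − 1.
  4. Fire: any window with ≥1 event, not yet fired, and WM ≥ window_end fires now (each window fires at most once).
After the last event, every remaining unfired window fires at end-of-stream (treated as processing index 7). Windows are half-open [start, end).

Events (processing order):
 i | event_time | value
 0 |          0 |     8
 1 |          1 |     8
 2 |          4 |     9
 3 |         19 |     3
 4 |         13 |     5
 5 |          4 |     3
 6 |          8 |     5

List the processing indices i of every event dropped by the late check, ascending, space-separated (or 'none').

4 5 6

i=0 t=0 v=8: → [0,4); WM=-1
i=1 t=1 v=8: → [0,5); WM=0
i=2 t=4 v=9: → [0,8); WM=3
i=3 t=19 v=3: → [19,23); WM=18
i=4 t=13 v=5: DROP (t<18-2); WM=18
i=5 t=4 v=3: DROP (t<18-2); WM=18
i=6 t=8 v=5: DROP (t<18-2); WM=18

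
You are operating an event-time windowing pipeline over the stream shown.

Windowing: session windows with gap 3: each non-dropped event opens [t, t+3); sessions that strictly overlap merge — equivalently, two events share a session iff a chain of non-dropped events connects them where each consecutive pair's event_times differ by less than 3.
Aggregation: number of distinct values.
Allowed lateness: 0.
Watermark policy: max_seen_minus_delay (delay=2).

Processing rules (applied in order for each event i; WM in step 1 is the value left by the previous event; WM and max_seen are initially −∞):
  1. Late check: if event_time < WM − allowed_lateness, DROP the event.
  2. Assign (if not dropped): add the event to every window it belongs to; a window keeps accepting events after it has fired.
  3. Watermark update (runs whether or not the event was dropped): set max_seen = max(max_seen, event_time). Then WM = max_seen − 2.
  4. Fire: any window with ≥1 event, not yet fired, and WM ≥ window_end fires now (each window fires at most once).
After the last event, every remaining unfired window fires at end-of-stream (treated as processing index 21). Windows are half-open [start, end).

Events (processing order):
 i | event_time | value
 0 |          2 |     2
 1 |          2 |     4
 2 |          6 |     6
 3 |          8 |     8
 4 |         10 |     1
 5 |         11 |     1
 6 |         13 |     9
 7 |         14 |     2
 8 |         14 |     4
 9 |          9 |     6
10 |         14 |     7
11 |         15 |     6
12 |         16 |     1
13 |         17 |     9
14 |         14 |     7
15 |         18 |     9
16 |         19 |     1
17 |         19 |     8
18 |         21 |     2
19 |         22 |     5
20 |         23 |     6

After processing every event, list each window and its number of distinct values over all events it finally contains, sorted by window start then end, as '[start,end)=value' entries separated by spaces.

[2,5)=2 [6,26)=8

i=0 t=2 v=2: → [2,5); WM=0
i=1 t=2 v=4: → [2,5); WM=0
i=2 t=6 v=6: → [6,9); WM=4
i=3 t=8 v=8: → [6,11); WM=6
i=4 t=10 v=1: → [6,13); WM=8
i=5 t=11 v=1: → [6,14); WM=9
i=6 t=13 v=9: → [6,16); WM=11
i=7 t=14 v=2: → [6,17); WM=12
i=8 t=14 v=4: → [6,17); WM=12
i=9 t=9 v=6: DROP (t<12-0); WM=12
i=10 t=14 v=7: → [6,17); WM=12
i=11 t=15 v=6: → [6,18); WM=13
i=12 t=16 v=1: → [6,19); WM=14
i=13 t=17 v=9: → [6,20); WM=15
i=14 t=14 v=7: DROP (t<15-0); WM=15
i=15 t=18 v=9: → [6,21); WM=16
i=16 t=19 v=1: → [6,22); WM=17
i=17 t=19 v=8: → [6,22); WM=17
i=18 t=21 v=2: → [6,24); WM=19
i=19 t=22 v=5: → [6,25); WM=20
i=20 t=23 v=6: → [6,26); WM=21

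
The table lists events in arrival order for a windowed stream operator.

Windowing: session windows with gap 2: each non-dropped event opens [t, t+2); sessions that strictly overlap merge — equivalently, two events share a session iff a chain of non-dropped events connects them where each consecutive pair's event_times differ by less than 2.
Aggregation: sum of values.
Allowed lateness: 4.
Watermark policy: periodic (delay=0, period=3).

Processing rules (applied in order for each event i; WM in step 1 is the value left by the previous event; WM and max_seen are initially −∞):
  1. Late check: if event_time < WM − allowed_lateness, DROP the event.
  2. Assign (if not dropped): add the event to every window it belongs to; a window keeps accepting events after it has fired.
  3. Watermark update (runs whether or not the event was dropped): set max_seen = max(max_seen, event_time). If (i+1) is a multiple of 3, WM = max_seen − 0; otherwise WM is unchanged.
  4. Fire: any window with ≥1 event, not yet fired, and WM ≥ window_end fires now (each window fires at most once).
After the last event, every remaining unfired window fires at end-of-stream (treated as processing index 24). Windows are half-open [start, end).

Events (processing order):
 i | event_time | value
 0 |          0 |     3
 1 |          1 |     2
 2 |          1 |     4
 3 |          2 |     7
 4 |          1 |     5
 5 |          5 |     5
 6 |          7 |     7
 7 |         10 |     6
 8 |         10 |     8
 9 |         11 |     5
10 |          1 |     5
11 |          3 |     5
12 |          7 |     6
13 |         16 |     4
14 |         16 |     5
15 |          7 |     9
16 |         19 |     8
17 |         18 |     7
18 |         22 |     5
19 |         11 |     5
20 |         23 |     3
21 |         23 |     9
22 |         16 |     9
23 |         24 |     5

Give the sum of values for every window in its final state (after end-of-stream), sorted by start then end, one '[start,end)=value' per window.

i=0 t=0 v=3: → [0,2); WM=−∞
i=1 t=1 v=2: → [0,3); WM=−∞
i=2 t=1 v=4: → [0,3); WM=1
i=3 t=2 v=7: → [0,4); WM=1
i=4 t=1 v=5: → [0,4); WM=1
i=5 t=5 v=5: → [5,7); WM=5
i=6 t=7 v=7: → [7,9); WM=5
i=7 t=10 v=6: → [10,12); WM=5
i=8 t=10 v=8: → [10,12); WM=10
i=9 t=11 v=5: → [10,13); WM=10
i=10 t=1 v=5: DROP (t<10-4); WM=10
i=11 t=3 v=5: DROP (t<10-4); WM=11
i=12 t=7 v=6: → [7,9); WM=11
i=13 t=16 v=4: → [16,18); WM=11
i=14 t=16 v=5: → [16,18); WM=16
i=15 t=7 v=9: DROP (t<16-4); WM=16
i=16 t=19 v=8: → [19,21); WM=16
i=17 t=18 v=7: → [18,21); WM=19
i=18 t=22 v=5: → [22,24); WM=19
i=19 t=11 v=5: DROP (t<19-4); WM=19
i=20 t=23 v=3: → [22,25); WM=23
i=21 t=23 v=9: → [22,25); WM=23
i=22 t=16 v=9: DROP (t<23-4); WM=23
i=23 t=24 v=5: → [22,26); WM=24

[0,4)=21 [5,7)=5 [7,9)=13 [10,13)=19 [16,18)=9 [18,21)=15 [22,26)=22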